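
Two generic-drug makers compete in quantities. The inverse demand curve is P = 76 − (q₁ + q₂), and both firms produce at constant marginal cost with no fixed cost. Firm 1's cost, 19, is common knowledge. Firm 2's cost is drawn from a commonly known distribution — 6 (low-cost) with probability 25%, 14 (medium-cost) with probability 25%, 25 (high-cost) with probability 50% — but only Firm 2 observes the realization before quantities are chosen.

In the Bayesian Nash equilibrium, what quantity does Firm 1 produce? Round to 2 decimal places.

18.50

Type-c best response for Firm 2: q₂(c) = (76 − c)/2 − q₁/2.
Firm 1 maximizes expected profit; its first-order condition is 76 − 2q₁ − E[q₂] − 19 = 0.
Substituting E[q₂] and solving: E[c₂] = 17.5, so q₁ = (76 − 2·19 + 17.5)/3 = 18.5.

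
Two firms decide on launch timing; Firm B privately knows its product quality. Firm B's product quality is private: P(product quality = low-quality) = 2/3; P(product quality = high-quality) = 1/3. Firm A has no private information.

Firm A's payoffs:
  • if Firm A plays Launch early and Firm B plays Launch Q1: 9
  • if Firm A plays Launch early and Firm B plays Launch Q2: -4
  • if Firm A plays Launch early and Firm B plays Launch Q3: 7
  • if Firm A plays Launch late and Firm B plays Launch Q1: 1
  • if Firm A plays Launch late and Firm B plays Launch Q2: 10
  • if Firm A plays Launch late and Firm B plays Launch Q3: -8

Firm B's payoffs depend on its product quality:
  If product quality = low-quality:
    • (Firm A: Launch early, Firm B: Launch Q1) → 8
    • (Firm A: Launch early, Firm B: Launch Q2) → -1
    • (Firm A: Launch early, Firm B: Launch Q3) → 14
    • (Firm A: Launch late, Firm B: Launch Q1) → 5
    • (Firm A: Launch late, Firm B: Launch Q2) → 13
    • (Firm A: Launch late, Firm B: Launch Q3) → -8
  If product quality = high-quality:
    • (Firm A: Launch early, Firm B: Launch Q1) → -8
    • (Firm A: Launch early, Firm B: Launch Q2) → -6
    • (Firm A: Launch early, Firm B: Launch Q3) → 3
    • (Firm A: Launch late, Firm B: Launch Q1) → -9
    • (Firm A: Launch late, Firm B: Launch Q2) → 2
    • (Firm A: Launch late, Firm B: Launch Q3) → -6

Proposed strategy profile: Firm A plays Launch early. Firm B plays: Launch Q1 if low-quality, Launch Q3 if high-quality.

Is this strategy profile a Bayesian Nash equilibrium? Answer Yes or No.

No

Firm A plays Launch early: E[Launch early] = 2/3·(9) + 1/3·(7) = 25/3; E[Launch late] = -2. Best-responding. ✓
Firm B (product quality low-quality), facing Launch early: Launch Q1 gives 8, Launch Q2 gives -1, Launch Q3 gives 14. Proposed Launch Q1 is not best — profitable deviation exists. ✗
Firm B (product quality high-quality), facing Launch early: Launch Q1 gives -8, Launch Q2 gives -6, Launch Q3 gives 3. Proposed Launch Q3 is best. ✓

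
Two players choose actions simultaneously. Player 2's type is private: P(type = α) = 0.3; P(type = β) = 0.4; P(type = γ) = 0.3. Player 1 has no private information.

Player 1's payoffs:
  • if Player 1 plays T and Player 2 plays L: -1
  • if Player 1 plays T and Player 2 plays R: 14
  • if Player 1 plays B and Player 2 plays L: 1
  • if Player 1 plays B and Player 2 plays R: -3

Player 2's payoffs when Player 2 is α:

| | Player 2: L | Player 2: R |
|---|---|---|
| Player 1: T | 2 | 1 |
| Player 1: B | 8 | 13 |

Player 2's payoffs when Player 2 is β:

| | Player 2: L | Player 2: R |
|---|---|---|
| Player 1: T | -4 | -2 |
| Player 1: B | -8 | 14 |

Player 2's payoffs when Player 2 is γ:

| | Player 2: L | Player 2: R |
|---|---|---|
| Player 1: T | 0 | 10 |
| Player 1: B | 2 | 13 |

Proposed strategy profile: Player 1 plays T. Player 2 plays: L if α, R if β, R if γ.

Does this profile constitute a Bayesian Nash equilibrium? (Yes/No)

Player 1 plays T: E[T] = 0.3·(-1) + 0.4·(14) + 0.3·(14) = 9.5; E[B] = -1.8. Best-responding. ✓
Player 2 (type α), facing T: L gives 2, R gives 1. Proposed L is best. ✓
Player 2 (type β), facing T: L gives -4, R gives -2. Proposed R is best. ✓
Player 2 (type γ), facing T: L gives 0, R gives 10. Proposed R is best. ✓

Yes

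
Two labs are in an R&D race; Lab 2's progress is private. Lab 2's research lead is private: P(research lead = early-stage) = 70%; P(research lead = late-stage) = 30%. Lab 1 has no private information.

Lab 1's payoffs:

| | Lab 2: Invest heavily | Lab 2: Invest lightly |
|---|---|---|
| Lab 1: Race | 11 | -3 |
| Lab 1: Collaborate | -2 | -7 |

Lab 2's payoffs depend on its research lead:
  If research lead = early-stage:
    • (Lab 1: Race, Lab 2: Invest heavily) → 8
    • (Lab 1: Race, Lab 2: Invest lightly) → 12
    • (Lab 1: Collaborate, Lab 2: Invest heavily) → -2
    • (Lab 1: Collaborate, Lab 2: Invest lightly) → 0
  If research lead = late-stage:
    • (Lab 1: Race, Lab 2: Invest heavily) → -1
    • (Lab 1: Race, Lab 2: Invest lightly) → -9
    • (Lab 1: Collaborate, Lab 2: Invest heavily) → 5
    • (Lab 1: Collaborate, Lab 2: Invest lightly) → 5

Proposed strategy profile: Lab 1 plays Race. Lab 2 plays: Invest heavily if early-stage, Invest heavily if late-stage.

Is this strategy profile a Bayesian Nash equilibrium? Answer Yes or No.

A profile is a BNE iff every type of every player is best-responding given beliefs about the other side.
Lab 1 plays Race: E[Race] = 0.7·(11) + 0.3·(11) = 11; E[Collaborate] = -2. Best-responding. ✓
Lab 2 (research lead early-stage), facing Race: Invest heavily gives 8, Invest lightly gives 12. Proposed Invest heavily is not best — profitable deviation exists. ✗
Lab 2 (research lead late-stage), facing Race: Invest heavily gives -1, Invest lightly gives -9. Proposed Invest heavily is best. ✓

No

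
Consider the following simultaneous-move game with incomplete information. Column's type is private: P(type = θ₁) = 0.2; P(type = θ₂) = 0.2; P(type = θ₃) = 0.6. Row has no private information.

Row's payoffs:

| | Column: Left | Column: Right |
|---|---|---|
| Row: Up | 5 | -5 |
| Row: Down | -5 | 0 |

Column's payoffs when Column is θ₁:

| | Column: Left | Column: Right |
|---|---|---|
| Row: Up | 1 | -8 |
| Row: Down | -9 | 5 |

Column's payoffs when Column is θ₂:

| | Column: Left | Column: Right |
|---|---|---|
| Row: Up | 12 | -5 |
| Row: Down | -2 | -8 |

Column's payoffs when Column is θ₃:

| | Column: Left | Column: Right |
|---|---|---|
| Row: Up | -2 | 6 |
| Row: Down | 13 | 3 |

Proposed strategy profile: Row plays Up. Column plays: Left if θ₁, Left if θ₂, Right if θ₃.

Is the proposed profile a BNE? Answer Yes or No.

Row plays Up: E[Up] = 0.2·(5) + 0.2·(5) + 0.6·(-5) = -1; E[Down] = -2. Best-responding. ✓
Column (type θ₁), facing Up: Left gives 1, Right gives -8. Proposed Left is best. ✓
Column (type θ₂), facing Up: Left gives 12, Right gives -5. Proposed Left is best. ✓
Column (type θ₃), facing Up: Left gives -2, Right gives 6. Proposed Right is best. ✓

Yes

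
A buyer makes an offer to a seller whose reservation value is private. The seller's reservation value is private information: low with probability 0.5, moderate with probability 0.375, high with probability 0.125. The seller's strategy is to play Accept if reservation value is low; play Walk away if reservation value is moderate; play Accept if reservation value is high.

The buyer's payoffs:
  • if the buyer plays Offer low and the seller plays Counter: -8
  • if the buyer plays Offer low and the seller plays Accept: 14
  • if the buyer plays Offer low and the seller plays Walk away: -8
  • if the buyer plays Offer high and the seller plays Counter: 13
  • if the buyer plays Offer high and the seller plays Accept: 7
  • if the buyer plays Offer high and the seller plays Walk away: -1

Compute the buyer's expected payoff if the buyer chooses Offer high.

E[Offer high] = 0.5·7 + 0.375·(-1) + 0.125·7 = 3.5 + (-0.375) + 0.875 = 4

4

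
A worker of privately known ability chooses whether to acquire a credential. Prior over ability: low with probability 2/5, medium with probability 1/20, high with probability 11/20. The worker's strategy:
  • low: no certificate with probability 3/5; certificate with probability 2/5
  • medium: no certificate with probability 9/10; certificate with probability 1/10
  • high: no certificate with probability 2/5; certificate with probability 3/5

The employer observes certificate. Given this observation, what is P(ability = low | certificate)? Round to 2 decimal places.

0.32

Apply Bayes' rule using the sender's strategy as the likelihood.
P(certificate) = (2/5)·(2/5) + (1/20)·(1/10) + (11/20)·(3/5) = 99/200
P(low | certificate) = ((2/5)·(2/5)) / (99/200) = (4/25) / (99/200) = 32/99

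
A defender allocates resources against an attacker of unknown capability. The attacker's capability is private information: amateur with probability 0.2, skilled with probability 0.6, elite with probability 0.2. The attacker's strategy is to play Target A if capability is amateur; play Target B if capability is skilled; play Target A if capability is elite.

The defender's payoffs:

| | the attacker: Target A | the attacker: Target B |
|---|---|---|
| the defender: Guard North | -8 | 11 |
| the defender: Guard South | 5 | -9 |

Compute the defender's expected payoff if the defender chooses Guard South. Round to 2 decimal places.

Take the expectation over the attacker's capability, weighting each type's action by its prior probability.
E[Guard South] = 0.2·5 + 0.6·(-9) + 0.2·5 = 1 + (-5.4) + 1 = -3.4

-3.40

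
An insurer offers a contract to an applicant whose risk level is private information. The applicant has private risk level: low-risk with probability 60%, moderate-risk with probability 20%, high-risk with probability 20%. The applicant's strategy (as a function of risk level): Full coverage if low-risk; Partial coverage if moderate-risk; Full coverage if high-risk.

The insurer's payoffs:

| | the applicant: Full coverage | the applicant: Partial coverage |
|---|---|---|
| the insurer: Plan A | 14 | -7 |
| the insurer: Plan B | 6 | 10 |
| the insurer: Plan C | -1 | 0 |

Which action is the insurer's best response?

Plan A

E[Plan A] = 0.6·(14) + 0.2·(-7) + 0.2·(14) = 9.8
E[Plan B] = 0.6·(6) + 0.2·(10) + 0.2·(6) = 6.8
E[Plan C] = 0.6·(-1) + 0.2·(0) + 0.2·(-1) = -0.8
Best response: Plan A (9.8 is the largest).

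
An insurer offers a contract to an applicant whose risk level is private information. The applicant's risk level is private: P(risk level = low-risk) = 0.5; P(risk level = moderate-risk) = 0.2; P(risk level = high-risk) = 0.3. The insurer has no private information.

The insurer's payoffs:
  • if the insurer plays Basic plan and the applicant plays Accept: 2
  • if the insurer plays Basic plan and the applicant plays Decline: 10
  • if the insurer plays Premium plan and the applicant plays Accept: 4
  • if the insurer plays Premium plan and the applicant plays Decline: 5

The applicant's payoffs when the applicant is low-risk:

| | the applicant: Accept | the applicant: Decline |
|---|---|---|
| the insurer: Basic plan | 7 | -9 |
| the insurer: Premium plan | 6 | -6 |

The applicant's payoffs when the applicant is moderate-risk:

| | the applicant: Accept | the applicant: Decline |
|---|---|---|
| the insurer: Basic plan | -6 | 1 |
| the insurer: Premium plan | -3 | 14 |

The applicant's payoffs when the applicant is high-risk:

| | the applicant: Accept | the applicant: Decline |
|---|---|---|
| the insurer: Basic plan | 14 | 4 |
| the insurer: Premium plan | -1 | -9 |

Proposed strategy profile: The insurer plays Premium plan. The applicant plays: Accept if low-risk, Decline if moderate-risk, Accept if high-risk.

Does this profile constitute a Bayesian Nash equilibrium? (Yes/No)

Yes

The insurer plays Premium plan: E[Premium plan] = 0.5·(4) + 0.2·(5) + 0.3·(4) = 4.2; E[Basic plan] = 3.6. Best-responding. ✓
The applicant (risk level low-risk), facing Premium plan: Accept gives 6, Decline gives -6. Proposed Accept is best. ✓
The applicant (risk level moderate-risk), facing Premium plan: Accept gives -3, Decline gives 14. Proposed Decline is best. ✓
The applicant (risk level high-risk), facing Premium plan: Accept gives -1, Decline gives -9. Proposed Accept is best. ✓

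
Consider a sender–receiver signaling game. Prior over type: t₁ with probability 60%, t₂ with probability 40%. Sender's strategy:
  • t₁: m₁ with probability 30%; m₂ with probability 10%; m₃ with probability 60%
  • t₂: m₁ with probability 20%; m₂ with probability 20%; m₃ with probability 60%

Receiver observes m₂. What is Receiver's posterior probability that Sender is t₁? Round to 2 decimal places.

0.43

P(m₂) = 0.6·0.1 + 0.4·0.2 = 0.14
P(t₁ | m₂) = (0.6·0.1) / 0.14 = 0.06 / 0.14 = 0.428571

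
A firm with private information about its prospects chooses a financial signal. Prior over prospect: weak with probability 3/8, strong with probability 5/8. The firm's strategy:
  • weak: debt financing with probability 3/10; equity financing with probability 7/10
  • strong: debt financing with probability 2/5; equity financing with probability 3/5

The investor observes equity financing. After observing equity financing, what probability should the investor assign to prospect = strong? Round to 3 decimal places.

P(equity financing) = (3/8)·(7/10) + (5/8)·(3/5) = 51/80
P(strong | equity financing) = ((5/8)·(3/5)) / (51/80) = (3/8) / (51/80) = 10/17

0.588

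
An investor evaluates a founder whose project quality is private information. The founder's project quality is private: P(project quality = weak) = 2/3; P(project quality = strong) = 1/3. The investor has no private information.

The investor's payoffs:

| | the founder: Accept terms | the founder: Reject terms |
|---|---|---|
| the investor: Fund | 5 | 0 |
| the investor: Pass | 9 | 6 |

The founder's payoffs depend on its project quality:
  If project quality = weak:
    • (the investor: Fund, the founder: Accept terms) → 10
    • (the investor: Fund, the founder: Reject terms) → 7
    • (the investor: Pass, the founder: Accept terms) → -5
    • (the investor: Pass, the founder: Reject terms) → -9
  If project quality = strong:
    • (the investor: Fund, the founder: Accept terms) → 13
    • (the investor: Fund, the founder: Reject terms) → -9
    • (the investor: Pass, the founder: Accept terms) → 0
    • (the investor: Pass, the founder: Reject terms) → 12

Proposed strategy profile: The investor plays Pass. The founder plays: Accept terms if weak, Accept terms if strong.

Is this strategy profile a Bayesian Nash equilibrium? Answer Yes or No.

No

A profile is a BNE iff every type of every player is best-responding given beliefs about the other side.
The investor plays Pass: E[Pass] = 2/3·(9) + 1/3·(9) = 9; E[Fund] = 5. Best-responding. ✓
The founder (project quality weak), facing Pass: Accept terms gives -5, Reject terms gives -9. Proposed Accept terms is best. ✓
The founder (project quality strong), facing Pass: Accept terms gives 0, Reject terms gives 12. Proposed Accept terms is not best — profitable deviation exists. ✗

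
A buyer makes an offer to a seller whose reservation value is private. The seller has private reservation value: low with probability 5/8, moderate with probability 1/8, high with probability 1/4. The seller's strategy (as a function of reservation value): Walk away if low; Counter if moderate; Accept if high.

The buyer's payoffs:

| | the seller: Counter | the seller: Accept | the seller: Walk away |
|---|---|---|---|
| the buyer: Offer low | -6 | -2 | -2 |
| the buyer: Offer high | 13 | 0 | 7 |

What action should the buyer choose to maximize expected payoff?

E[Offer low] = 5/8·(-2) + 1/8·(-6) + 1/4·(-2) = -5/2
E[Offer high] = 5/8·(7) + 1/8·(13) + 1/4·(0) = 6
Best response: Offer high (6 is the largest).

Offer high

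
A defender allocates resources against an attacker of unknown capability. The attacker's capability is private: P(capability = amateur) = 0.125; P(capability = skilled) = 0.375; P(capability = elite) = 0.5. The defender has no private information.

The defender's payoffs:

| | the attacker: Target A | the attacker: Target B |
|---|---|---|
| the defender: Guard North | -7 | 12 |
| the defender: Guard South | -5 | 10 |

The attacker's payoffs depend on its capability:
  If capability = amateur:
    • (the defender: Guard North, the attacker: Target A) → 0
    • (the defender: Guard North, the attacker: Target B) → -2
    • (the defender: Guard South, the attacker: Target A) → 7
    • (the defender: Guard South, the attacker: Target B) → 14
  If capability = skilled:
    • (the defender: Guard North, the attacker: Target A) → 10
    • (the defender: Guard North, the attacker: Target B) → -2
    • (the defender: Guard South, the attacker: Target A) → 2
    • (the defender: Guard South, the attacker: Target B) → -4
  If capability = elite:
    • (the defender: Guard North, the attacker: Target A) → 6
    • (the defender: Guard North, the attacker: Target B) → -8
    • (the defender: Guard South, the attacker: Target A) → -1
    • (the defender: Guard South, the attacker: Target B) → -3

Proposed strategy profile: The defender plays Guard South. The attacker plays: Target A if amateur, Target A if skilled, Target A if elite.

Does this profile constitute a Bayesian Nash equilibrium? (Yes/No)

A profile is a BNE iff every type of every player is best-responding given beliefs about the other side.
The defender plays Guard South: E[Guard South] = 0.125·(-5) + 0.375·(-5) + 0.5·(-5) = -5; E[Guard North] = -7. Best-responding. ✓
The attacker (capability amateur), facing Guard South: Target A gives 7, Target B gives 14. Proposed Target A is not best — profitable deviation exists. ✗
The attacker (capability skilled), facing Guard South: Target A gives 2, Target B gives -4. Proposed Target A is best. ✓
The attacker (capability elite), facing Guard South: Target A gives -1, Target B gives -3. Proposed Target A is best. ✓

No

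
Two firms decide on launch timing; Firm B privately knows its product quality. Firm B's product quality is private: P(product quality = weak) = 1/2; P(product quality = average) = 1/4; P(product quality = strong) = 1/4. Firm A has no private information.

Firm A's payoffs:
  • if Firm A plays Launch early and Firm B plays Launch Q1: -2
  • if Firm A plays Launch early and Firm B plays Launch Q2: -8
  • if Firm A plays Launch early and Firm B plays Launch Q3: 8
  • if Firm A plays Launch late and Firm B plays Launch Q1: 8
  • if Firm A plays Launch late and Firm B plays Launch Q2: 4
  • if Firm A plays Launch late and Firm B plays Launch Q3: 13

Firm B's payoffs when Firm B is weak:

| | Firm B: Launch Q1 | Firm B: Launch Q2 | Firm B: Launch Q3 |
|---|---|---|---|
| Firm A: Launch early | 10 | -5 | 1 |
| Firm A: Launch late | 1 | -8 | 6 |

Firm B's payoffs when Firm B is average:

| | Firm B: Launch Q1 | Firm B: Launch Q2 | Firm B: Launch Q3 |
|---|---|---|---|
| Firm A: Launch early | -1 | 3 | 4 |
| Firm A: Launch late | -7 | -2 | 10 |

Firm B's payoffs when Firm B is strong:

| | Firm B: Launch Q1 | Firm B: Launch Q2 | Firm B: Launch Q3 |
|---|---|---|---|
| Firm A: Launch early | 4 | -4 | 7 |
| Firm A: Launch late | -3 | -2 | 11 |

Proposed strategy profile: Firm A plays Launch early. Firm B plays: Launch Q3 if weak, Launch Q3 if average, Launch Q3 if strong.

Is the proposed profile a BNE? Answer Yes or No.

A profile is a BNE iff every type of every player is best-responding given beliefs about the other side.
Firm A plays Launch early: E[Launch early] = 1/2·(8) + 1/4·(8) + 1/4·(8) = 8; E[Launch late] = 13. Not best-responding. ✗
Firm B (product quality weak), facing Launch early: Launch Q1 gives 10, Launch Q2 gives -5, Launch Q3 gives 1. Proposed Launch Q3 is not best — profitable deviation exists. ✗
Firm B (product quality average), facing Launch early: Launch Q1 gives -1, Launch Q2 gives 3, Launch Q3 gives 4. Proposed Launch Q3 is best. ✓
Firm B (product quality strong), facing Launch early: Launch Q1 gives 4, Launch Q2 gives -4, Launch Q3 gives 7. Proposed Launch Q3 is best. ✓

No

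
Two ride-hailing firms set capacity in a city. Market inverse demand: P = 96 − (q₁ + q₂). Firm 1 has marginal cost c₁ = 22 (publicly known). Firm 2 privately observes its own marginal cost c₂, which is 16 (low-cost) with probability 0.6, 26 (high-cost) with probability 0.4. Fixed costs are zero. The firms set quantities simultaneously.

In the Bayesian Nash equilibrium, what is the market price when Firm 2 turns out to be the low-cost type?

44

Type-c best response for Firm 2: q₂(c) = (96 − c)/2 − q₁/2.
Firm 1 maximizes expected profit; its first-order condition is 96 − 2q₁ − E[q₂] − 22 = 0.
Substituting E[q₂] and solving: E[c₂] = 20, so q₁ = (96 − 2·22 + 20)/3 = 24.
q₂(low-cost) = 28, so P = 96 − (24 + 28) = 44.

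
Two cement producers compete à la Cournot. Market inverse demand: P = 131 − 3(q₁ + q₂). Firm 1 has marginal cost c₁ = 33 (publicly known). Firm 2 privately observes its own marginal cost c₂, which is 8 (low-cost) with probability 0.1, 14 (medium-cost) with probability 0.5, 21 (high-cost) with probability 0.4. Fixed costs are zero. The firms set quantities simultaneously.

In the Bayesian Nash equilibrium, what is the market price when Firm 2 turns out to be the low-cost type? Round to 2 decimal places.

Type-c best response for Firm 2: q₂(c) = (131 − c)/6 − q₁/2.
Firm 1 maximizes expected profit; its first-order condition is 131 − 6q₁ − 3E[q₂] − 33 = 0.
Substituting E[q₂] and solving: E[c₂] = 16.2, so q₁ = (131 − 2·33 + 16.2)/9 = 9.02222.
q₂(low-cost) = 15.9889, so P = 131 − 3·(9.02222 + 15.9889) = 55.9667.

55.97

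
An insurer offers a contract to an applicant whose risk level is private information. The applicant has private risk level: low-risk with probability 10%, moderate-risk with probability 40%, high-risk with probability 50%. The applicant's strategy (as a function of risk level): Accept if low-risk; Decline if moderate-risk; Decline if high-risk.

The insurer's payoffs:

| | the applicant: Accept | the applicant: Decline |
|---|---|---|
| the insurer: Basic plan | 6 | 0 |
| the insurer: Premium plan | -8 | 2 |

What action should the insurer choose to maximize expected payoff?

Premium plan

E[Basic plan] = 0.1·(6) + 0.4·(0) + 0.5·(0) = 0.6
E[Premium plan] = 0.1·(-8) + 0.4·(2) + 0.5·(2) = 1
Best response: Premium plan (1 is the largest).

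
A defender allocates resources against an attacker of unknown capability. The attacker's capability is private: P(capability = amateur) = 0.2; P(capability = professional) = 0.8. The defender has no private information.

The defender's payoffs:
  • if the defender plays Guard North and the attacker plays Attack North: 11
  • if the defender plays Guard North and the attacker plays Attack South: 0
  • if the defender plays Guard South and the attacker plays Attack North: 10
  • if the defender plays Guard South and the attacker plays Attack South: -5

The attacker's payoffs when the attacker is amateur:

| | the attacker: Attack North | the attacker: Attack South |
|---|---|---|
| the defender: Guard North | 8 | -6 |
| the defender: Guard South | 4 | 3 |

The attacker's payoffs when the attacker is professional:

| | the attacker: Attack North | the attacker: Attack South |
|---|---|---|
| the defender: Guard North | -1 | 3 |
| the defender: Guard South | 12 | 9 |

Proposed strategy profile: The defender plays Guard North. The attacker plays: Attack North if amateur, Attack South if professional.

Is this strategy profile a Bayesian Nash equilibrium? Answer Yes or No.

Yes

A profile is a BNE iff every type of every player is best-responding given beliefs about the other side.
The defender plays Guard North: E[Guard North] = 0.2·(11) + 0.8·(0) = 2.2; E[Guard South] = -2. Best-responding. ✓
The attacker (capability amateur), facing Guard North: Attack North gives 8, Attack South gives -6. Proposed Attack North is best. ✓
The attacker (capability professional), facing Guard North: Attack North gives -1, Attack South gives 3. Proposed Attack South is best. ✓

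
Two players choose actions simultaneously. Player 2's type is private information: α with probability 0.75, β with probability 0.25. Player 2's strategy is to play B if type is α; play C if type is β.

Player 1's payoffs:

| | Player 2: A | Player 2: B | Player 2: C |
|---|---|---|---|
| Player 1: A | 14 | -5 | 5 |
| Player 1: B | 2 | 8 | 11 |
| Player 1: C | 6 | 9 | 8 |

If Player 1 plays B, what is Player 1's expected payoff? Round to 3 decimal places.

8.750

E[B] = 0.75·8 + 0.25·11 = 6 + 2.75 = 8.75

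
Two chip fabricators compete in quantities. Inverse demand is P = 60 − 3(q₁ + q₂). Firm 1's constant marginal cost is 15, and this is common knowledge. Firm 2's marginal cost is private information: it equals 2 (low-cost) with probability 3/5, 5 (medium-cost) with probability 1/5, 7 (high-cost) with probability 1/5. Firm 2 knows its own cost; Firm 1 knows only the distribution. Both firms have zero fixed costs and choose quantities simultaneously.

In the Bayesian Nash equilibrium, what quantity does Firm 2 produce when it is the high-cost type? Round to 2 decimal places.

Type-c best response for Firm 2: q₂(c) = (60 − c)/6 − q₁/2.
Firm 1 maximizes expected profit; its first-order condition is 60 − 6q₁ − 3E[q₂] − 15 = 0.
Substituting E[q₂] and solving: E[c₂] = 3.6, so q₁ = (60 − 2·15 + 3.6)/9 = 3.73333.
q₂(high-cost) = (60 − 7 − 3·3.73333)/6 = 6.96667.

6.97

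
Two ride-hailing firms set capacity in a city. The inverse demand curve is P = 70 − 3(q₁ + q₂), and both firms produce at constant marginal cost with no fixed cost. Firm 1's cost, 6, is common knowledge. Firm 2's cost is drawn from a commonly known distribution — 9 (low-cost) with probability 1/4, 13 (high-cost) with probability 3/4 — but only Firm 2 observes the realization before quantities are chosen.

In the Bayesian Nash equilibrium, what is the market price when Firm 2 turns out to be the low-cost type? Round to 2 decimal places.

Firm 2 with cost c maximizes (70 − 3(q₁+q₂) − c)·q₂, giving q₂(c) = (70 − c − 3q₁)/6.
E[c₂] = 1/4·9 + 3/4·13 = 12
Firm 1's FOC against E[q₂] yields q₁ = (70 − 2·6 + E[c₂])/9 = (70 − 12 + 12)/9 = 7.77778.
q₂(low-cost) = 6.27778, so P = 70 − 3·(7.77778 + 6.27778) = 27.8333.

27.83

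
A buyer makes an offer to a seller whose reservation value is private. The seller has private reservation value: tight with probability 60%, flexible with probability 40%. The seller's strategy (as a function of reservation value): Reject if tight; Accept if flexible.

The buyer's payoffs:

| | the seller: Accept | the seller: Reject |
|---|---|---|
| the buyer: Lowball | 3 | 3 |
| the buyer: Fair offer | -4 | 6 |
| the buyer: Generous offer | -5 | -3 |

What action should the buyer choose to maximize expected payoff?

Lowball

Compute the buyer's expected payoff for each action, taking the expectation over the seller's type.
E[Lowball] = 0.6·(3) + 0.4·(3) = 3
E[Fair offer] = 0.6·(6) + 0.4·(-4) = 2
E[Generous offer] = 0.6·(-3) + 0.4·(-5) = -3.8
Best response: Lowball (3 is the largest).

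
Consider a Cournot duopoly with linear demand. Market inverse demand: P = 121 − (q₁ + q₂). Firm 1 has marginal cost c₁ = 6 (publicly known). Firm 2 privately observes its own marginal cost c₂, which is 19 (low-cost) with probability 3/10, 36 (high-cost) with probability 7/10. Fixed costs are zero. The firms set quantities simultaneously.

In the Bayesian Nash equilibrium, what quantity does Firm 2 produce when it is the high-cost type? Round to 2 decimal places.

19.18

Type-c best response for Firm 2: q₂(c) = (121 − c)/2 − q₁/2.
Firm 1 maximizes expected profit; its first-order condition is 121 − 2q₁ − E[q₂] − 6 = 0.
Substituting E[q₂] and solving: E[c₂] = 30.9, so q₁ = (121 − 2·6 + 30.9)/3 = 46.6333.
q₂(high-cost) = (121 − 36 − 46.6333)/2 = 19.1833.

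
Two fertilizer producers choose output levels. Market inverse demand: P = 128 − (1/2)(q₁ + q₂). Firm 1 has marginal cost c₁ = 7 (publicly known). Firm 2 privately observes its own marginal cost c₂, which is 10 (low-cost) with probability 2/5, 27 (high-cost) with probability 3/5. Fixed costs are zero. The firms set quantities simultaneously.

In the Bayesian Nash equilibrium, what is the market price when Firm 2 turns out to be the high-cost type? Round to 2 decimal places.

Each type of Firm 2 best-responds to q₁; Firm 1 best-responds to the expected q₂ over Firm 2's types.
Firm 2 with cost c maximizes (128 − (1/2)(q₁+q₂) − c)·q₂, giving q₂(c) = (128 − c − (1/2)q₁).
E[c₂] = 2/5·10 + 3/5·27 = 20.2
Firm 1's FOC against E[q₂] yields q₁ = (128 − 2·7 + E[c₂])/(3/2) = (128 − 14 + 20.2)/(3/2) = 89.4667.
q₂(high-cost) = 56.2667, so P = 128 − (1/2)·(89.4667 + 56.2667) = 55.1333.

55.13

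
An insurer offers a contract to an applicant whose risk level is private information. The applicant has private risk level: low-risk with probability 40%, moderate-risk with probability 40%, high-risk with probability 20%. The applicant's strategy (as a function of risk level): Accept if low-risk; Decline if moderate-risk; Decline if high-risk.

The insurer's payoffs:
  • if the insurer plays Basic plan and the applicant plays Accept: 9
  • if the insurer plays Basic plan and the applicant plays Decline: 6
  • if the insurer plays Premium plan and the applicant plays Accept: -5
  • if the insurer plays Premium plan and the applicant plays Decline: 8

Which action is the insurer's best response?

Basic plan

Compute the insurer's expected payoff for each action, taking the expectation over the applicant's type.
E[Basic plan] = 0.4·(9) + 0.4·(6) + 0.2·(6) = 7.2
E[Premium plan] = 0.4·(-5) + 0.4·(8) + 0.2·(8) = 2.8
Best response: Basic plan (7.2 is the largest).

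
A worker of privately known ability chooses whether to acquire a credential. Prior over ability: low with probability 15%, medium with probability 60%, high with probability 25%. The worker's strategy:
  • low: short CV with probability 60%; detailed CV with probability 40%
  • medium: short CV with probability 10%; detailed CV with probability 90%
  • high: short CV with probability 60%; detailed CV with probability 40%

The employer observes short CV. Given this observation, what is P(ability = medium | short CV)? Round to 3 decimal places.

Apply Bayes' rule using the sender's strategy as the likelihood.
P(short CV) = 0.15·0.6 + 0.6·0.1 + 0.25·0.6 = 0.3
P(medium | short CV) = (0.6·0.1) / 0.3 = 0.06 / 0.3 = 0.2

0.200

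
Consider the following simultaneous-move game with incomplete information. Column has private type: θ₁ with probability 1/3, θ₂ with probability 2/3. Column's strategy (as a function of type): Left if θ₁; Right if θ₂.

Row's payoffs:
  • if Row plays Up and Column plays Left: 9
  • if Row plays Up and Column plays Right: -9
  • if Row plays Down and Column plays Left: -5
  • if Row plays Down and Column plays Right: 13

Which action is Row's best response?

Compute Row's expected payoff for each action, taking the expectation over Column's type.
E[Up] = 1/3·(9) + 2/3·(-9) = -3
E[Down] = 1/3·(-5) + 2/3·(13) = 7
Best response: Down (7 is the largest).

Down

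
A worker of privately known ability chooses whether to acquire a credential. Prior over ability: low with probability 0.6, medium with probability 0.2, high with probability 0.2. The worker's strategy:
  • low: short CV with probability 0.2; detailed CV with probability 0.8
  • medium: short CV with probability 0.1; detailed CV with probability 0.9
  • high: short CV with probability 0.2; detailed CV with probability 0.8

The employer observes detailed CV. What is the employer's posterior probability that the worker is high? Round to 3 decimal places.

Apply Bayes' rule using the sender's strategy as the likelihood.
P(detailed CV) = 0.6·0.8 + 0.2·0.9 + 0.2·0.8 = 0.82
P(high | detailed CV) = (0.2·0.8) / 0.82 = 0.16 / 0.82 = 0.195122

0.195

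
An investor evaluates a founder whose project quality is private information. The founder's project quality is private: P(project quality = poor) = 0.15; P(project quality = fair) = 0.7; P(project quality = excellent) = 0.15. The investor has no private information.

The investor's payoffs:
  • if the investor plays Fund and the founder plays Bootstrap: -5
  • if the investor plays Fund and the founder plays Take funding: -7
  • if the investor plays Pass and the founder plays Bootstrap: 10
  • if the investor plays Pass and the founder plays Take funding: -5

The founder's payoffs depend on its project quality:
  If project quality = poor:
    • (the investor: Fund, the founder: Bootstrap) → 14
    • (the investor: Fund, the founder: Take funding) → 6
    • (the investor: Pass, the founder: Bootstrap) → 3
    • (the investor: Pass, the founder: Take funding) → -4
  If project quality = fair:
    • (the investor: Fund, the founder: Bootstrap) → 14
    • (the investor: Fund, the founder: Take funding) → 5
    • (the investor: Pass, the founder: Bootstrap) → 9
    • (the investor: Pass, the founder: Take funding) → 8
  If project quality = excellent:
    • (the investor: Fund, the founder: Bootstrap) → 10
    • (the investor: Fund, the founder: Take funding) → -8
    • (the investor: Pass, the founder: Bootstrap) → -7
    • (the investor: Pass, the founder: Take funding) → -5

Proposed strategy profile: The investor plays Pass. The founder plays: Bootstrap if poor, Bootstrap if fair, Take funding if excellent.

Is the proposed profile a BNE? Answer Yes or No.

Yes

The investor plays Pass: E[Pass] = 0.15·(10) + 0.7·(10) + 0.15·(-5) = 7.75; E[Fund] = -5.3. Best-responding. ✓
The founder (project quality poor), facing Pass: Bootstrap gives 3, Take funding gives -4. Proposed Bootstrap is best. ✓
The founder (project quality fair), facing Pass: Bootstrap gives 9, Take funding gives 8. Proposed Bootstrap is best. ✓
The founder (project quality excellent), facing Pass: Bootstrap gives -7, Take funding gives -5. Proposed Take funding is best. ✓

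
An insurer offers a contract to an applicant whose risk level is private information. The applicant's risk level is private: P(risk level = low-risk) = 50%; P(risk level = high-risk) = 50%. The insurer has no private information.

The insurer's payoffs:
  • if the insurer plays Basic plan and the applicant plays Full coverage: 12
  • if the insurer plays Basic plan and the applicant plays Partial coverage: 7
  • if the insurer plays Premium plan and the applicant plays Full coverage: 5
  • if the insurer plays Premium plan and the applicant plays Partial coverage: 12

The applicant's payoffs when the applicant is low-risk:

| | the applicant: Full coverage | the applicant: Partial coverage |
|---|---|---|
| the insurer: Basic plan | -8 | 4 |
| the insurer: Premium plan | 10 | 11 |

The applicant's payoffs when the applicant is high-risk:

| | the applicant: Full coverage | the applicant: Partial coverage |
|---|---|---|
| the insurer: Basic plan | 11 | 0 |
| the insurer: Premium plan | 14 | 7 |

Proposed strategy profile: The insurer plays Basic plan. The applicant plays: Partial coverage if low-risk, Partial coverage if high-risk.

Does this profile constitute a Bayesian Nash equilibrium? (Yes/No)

A profile is a BNE iff every type of every player is best-responding given beliefs about the other side.
The insurer plays Basic plan: E[Basic plan] = 0.5·(7) + 0.5·(7) = 7; E[Premium plan] = 12. Not best-responding. ✗
The applicant (risk level low-risk), facing Basic plan: Full coverage gives -8, Partial coverage gives 4. Proposed Partial coverage is best. ✓
The applicant (risk level high-risk), facing Basic plan: Full coverage gives 11, Partial coverage gives 0. Proposed Partial coverage is not best — profitable deviation exists. ✗

No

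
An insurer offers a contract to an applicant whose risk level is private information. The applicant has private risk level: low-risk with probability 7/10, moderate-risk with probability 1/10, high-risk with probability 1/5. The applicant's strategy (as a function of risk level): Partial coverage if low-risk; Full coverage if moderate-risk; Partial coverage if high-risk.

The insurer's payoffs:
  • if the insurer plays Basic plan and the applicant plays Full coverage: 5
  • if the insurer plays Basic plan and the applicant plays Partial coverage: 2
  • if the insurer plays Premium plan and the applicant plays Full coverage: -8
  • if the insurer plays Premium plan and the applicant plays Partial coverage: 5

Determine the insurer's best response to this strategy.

E[Basic plan] = 7/10·(2) + 1/10·(5) + 1/5·(2) = 23/10
E[Premium plan] = 7/10·(5) + 1/10·(-8) + 1/5·(5) = 37/10
Best response: Premium plan (37/10 is the largest).

Premium plan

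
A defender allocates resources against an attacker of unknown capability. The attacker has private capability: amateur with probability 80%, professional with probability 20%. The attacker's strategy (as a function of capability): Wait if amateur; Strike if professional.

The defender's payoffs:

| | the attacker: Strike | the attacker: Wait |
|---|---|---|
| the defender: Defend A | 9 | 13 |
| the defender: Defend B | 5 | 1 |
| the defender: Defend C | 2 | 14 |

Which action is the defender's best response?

Defend A

E[Defend A] = 0.8·(13) + 0.2·(9) = 12.2
E[Defend B] = 0.8·(1) + 0.2·(5) = 1.8
E[Defend C] = 0.8·(14) + 0.2·(2) = 11.6
Best response: Defend A (12.2 is the largest).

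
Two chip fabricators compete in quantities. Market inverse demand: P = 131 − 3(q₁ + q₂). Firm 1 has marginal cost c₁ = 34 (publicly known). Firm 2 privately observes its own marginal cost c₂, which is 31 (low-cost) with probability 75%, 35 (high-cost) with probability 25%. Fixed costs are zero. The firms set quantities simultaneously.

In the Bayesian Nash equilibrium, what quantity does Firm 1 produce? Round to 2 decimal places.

Firm 2 with cost c maximizes (131 − 3(q₁+q₂) − c)·q₂, giving q₂(c) = (131 − c − 3q₁)/6.
E[c₂] = 0.75·31 + 0.25·35 = 32
Firm 1's FOC against E[q₂] yields q₁ = (131 − 2·34 + E[c₂])/9 = (131 − 68 + 32)/9 = 10.5556.

10.56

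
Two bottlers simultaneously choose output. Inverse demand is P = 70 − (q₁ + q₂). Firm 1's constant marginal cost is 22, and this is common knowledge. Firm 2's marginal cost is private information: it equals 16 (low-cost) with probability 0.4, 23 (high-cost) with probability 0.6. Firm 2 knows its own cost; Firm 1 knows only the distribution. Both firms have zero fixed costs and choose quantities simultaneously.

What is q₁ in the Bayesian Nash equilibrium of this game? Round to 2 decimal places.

15.40

Firm 2 with cost c maximizes (70 − (q₁+q₂) − c)·q₂, giving q₂(c) = (70 − c − q₁)/2.
E[c₂] = 0.4·16 + 0.6·23 = 20.2
Firm 1's FOC against E[q₂] yields q₁ = (70 − 2·22 + E[c₂])/3 = (70 − 44 + 20.2)/3 = 15.4.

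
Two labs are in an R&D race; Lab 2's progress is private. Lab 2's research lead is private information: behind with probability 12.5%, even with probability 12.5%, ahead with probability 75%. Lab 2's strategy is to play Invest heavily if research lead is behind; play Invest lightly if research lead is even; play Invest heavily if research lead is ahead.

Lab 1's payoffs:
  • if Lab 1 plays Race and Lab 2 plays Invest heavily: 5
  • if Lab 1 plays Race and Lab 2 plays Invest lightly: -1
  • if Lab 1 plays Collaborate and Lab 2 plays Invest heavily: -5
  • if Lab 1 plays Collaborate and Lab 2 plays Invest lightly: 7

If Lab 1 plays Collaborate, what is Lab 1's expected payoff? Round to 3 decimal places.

E[Collaborate] = 0.125·(-5) + 0.125·7 + 0.75·(-5) = (-0.625) + 0.875 + (-3.75) = -3.5

-3.500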